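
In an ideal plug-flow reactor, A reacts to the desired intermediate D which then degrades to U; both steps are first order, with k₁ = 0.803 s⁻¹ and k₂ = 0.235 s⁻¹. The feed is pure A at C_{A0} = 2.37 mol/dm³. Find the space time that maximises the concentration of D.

2.16 s

The intermediate peaks when r₁ = r₂, i.e. k₁e^(−k₁τ) = k₂e^(−k₂τ), giving τ_opt = ln(k₂/k₁)/(k₂−k₁).
= ln(0.235/0.803)/(0.235−0.803) = ln(0.2927)/-0.5680 = -1.229/-0.5680 = 2.16 s.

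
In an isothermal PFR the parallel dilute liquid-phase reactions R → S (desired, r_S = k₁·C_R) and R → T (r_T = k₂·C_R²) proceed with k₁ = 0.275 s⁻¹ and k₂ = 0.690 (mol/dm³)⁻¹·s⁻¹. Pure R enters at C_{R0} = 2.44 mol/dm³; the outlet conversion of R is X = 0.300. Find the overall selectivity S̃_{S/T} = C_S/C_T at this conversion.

C_R = C_{R0}(1−X) = 1.708 mol/dm³.
Along a PFR/batch, dC_S/dC_R = −r_S/(r_S+r_T) = −k₁/(k₁+k₂·C_R).
Integrating from C_{R0} to C_R: C_S = (0.275/0.690)·ln[(0.275+0.690·2.44)/(0.275+0.690·1.71)] = 0.3986·ln(1.959/1.454) = 0.1189 mol/dm³.
C_T = (C_{R0}−C_R)−C_S = 0.6131 mol/dm³; S̃_{S/T} = 0.1189/0.6131 = 0.194.

0.194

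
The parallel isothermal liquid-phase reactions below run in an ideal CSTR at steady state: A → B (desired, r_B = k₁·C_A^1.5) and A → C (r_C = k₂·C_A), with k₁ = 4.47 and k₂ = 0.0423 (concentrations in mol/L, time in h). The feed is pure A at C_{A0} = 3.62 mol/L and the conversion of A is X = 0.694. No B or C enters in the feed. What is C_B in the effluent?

2.49 mol/L

Exit C_A = C_{A0}(1−X) = 3.62×0.306 = 1.108 mol/L.
Rates in a CSTR are evaluated at the outlet concentration: r_B = 4.47×1.108^1.5 = 5.211, r_C = 0.0423×1.108 = 0.04686.
Fraction of consumed A going to B: r_B/(r_B+r_C) = 0.9911.
C_B = 0.9911·C_{A0}·X = 0.9911×3.62×0.694 = 2.49 mol/L.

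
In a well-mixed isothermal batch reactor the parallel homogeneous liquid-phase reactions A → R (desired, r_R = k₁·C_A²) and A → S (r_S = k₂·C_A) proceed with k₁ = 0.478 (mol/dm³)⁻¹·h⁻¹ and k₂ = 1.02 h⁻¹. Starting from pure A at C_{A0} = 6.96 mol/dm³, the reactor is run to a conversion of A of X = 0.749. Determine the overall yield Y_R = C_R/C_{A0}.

C_A = C_{A0}(1−X) = 1.747 mol/dm³.
Along a PFR/batch, dC_S/dC_A = −r_S/(r_R+r_S) = −k₂/(k₂+k₁·C_A).
Integrating from C_{A0} to C_A: C_S = (1.02/0.478)·ln[(1.02+0.478·6.96)/(1.02+0.478·1.75)] = 2.134·ln(4.347/1.855) = 1.817 mol/dm³.
Then C_R = (C_{A0}−C_A) − C_S = 5.213 − 1.817 = 3.396 mol/dm³.
Y_R = C_R/C_{A0} = 3.396/6.96 = 0.488.

0.488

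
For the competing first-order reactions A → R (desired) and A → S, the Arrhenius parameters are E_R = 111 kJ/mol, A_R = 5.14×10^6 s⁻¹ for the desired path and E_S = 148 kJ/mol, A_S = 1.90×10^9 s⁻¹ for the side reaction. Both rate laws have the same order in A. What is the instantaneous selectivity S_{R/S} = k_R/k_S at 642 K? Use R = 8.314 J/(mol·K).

2.77

Since both paths have the same order in A, the concentration cancels and S_{R/S} = k_R/k_S = (A_R/A_S)·exp[(E_S−E_R)/(RT)].
(E_S−E_R)/(RT) = (148−111)×10³/(8.314×642) = 37000/5338 = 6.932.
k_R/k_S = (5.14×10^6/1.90×10^9)·exp(6.932) = 0.002705 × 1025 = 2.77.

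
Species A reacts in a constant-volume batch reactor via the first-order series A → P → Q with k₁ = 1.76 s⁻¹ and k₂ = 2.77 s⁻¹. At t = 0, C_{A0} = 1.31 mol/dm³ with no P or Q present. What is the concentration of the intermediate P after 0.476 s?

Solving the coupled first-order balances gives C_P(t) = [k₁/(k₂−k₁)]·C_{A0}·(e^(−k₁t) − e^(−k₂t)).
e^(−k₁t) = e^(−1.76×0.476) = e^(−0.8378) = 0.4327; e^(−k₂t) = e^(−1.319) = 0.2675.
C_P = 1.76×1.31/(2.77−1.76) × (0.4327−0.2675) = 2.283×0.1651 = 0.3770 mol/dm³.

0.377 mol/dm³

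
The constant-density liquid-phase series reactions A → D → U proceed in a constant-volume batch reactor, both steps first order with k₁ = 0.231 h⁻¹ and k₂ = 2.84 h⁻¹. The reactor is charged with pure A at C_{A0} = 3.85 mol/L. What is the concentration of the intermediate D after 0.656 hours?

The intermediate concentration in a first-order A→B→C sequence is C_D = k₁C_{A0}(e^(−k₁t) − e^(−k₂t))/(k₂−k₁).
e^(−k₁t) = e^(−0.231×0.656) = e^(−0.1515) = 0.8594; e^(−k₂t) = e^(−1.863) = 0.1552.
C_D = 0.231×3.85/(2.84−0.231) × (0.8594−0.1552) = 0.3409×0.7042 = 0.2400 mol/L.

0.240 mol/L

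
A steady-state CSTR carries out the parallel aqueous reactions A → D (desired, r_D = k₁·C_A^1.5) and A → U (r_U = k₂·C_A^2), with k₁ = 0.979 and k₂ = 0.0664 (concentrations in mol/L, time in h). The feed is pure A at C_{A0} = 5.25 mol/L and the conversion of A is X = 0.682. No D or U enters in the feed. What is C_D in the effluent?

3.29 mol/L

Exit C_A = C_{A0}(1−X) = 5.25×0.318 = 1.669 mol/L.
In a CSTR the entire volume is at exit conditions, so r_D = 0.979×1.669^1.5 = 2.112 and r_U = 0.0664×1.669^2 = 0.1851.
Fraction of consumed A going to D: r_D/(r_D+r_U) = 0.9194.
C_D = 0.9194·C_{A0}·X = 0.9194×5.25×0.682 = 3.29 mol/L.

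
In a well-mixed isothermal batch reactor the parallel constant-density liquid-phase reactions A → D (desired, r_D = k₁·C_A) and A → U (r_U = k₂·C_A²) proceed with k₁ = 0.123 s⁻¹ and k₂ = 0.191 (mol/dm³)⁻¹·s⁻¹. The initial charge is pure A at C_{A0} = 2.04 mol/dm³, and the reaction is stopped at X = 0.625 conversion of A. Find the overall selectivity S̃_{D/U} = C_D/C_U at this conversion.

C_A = C_{A0}(1−X) = 0.7650 mol/dm³.
Along a PFR/batch, dC_D/dC_A = −r_D/(r_D+r_U) = −k₁/(k₁+k₂·C_A).
Integrating from C_{A0} to C_A: C_D = (0.123/0.191)·ln[(0.123+0.191·2.04)/(0.123+0.191·0.765)] = 0.6440·ln(0.5126/0.2691) = 0.4150 mol/dm³.
C_U = (C_{A0}−C_A)−C_D = 0.8600 mol/dm³; S̃_{D/U} = 0.4150/0.8600 = 0.483.

0.483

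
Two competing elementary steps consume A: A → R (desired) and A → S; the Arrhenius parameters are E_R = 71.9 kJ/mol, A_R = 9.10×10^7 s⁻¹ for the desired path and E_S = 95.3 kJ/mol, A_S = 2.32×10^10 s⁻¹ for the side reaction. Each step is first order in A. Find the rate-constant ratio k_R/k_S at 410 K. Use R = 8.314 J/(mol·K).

With equal orders, S_{R/S} = k_R/k_S = (A_R/A_S)·exp[(E_S−E_R)/(RT)].
(E_S−E_R)/(RT) = (95.3−71.9)×10³/(8.314×410) = 23400/3409 = 6.865.
k_R/k_S = (9.10×10^7/2.32×10^10)·exp(6.865) = 0.003922 × 957.9 = 3.76.
Since E_R < E_S, lowering the temperature improves selectivity toward R.

3.76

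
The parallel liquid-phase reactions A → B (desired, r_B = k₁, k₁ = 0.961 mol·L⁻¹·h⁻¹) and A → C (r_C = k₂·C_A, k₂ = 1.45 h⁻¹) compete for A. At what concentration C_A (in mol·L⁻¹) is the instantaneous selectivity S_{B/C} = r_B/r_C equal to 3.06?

0.217 mol·L⁻¹

S_{B/C} = (k₁/k₂)·C_A⁻¹ ⇒ C_A = (S·k₂/k₁)^(-1).
= (3.06×1.45/0.961)^(-1) = (4.617)^(-1) = 0.217 mol·L⁻¹.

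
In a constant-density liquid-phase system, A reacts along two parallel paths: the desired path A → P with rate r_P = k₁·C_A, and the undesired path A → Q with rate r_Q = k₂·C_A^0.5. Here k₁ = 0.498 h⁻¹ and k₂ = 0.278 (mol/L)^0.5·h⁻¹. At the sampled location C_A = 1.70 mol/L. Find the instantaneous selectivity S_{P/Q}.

S_{P/Q} = r_P/r_Q = (k₁·C_A)/(k₂·C_A^0.5) = (k₁/k₂)·C_A^0.5.
= (0.498×1.700) / (0.278×1.700^0.5) = 0.8466/0.3625 = 2.34.
Since the desired path is higher order in A, keeping C_A high (PFR or concentrated feed) favours P.

2.34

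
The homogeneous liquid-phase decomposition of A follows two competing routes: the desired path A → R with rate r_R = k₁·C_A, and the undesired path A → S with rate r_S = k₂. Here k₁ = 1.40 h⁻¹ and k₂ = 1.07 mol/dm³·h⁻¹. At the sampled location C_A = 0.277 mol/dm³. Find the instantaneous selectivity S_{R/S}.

0.362

S_{R/S} = r_R/r_S = (k₁·C_A)/(k₂) = (k₁/k₂)·C_A.
= (1.40×0.2770) / (1.07) = 0.3878/1.070 = 0.362.
Since the desired path is higher order in A, keeping C_A high (PFR or concentrated feed) favours R.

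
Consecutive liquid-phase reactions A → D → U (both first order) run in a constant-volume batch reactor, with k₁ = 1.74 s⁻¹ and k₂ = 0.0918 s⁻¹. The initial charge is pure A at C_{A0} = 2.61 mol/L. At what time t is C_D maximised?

The intermediate peaks when r₁ = r₂, i.e. k₁e^(−k₁t) = k₂e^(−k₂t), giving t_opt = ln(k₂/k₁)/(k₂−k₁).
= ln(0.0918/1.74)/(0.0918−1.74) = ln(0.05276)/-1.648 = -2.942/-1.648 = 1.78 s.

1.78 s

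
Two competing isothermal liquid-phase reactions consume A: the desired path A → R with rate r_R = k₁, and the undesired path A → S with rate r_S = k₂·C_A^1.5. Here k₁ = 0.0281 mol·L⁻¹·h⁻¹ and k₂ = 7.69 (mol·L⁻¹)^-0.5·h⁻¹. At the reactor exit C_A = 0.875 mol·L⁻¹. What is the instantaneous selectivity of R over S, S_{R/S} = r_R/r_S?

0.00446

S_{R/S} = r_R/r_S = (k₁)/(k₂·C_A^1.5) = (k₁/k₂)·C_A^-1.5.
= (0.0281) / (7.69×0.8750^1.5) = 0.02810/6.294 = 0.00446.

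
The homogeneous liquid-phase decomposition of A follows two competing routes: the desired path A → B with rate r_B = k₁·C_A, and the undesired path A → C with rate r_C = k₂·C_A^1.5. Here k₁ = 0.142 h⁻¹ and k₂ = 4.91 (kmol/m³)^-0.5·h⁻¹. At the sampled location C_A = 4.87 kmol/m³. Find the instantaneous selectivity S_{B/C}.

S_{B/C} = r_B/r_C = (k₁·C_A)/(k₂·C_A^1.5) = (k₁/k₂)·C_A^-0.5.
= (0.142×4.870) / (4.91×4.870^1.5) = 0.6915/52.77 = 0.0131.
The undesired path is higher order in A, so low C_A (CSTR or dilute feed) favours B.

0.0131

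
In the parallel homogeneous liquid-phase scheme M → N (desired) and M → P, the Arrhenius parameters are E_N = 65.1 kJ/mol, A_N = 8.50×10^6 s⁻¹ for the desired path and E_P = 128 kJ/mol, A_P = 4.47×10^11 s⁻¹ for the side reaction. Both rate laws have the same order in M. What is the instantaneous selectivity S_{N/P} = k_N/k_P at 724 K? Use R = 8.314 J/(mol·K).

0.657

With equal orders, S_{N/P} = k_N/k_P = (A_N/A_P)·exp[(E_P−E_N)/(RT)].
(E_P−E_N)/(RT) = (128−65.1)×10³/(8.314×724) = 62900/6019 = 10.45.
k_N/k_P = (8.50×10^6/4.47×10^11)·exp(10.45) = 1.902×10^-5 × 34533 = 0.657.
Since E_N < E_P, lowering the temperature improves selectivity toward N.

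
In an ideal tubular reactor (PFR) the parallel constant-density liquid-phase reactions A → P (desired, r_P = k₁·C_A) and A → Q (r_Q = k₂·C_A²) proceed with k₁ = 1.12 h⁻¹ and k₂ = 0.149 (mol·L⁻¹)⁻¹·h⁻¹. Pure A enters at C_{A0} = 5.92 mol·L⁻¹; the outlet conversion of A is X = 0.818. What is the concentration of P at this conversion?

3.36 mol·L⁻¹

C_A = C_{A0}(1−X) = 1.077 mol·L⁻¹.
Along a PFR/batch, dC_P/dC_A = −r_P/(r_P+r_Q) = −k₁/(k₁+k₂·C_A).
Integrating from C_{A0} to C_A: C_P = (1.12/0.149)·ln[(1.12+0.149·5.92)/(1.12+0.149·1.08)] = 7.517·ln(2.002/1.281) = 3.359 mol·L⁻¹.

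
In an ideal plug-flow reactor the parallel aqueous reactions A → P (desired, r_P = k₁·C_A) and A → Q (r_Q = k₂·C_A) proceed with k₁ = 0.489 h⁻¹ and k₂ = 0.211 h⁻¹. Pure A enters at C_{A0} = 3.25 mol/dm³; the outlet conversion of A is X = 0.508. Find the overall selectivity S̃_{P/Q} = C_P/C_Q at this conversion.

C_A = C_{A0}(1−X) = 1.599 mol/dm³.
Both paths are first order in A, so the instantaneous fraction to P is constant: dC_P/d(−C_A) = k₁/(k₁+k₂) = 0.6986.
C_P = 0.6986·(C_{A0}−C_A) = 0.6986×1.651 = 1.15 mol/dm³.
C_Q = (C_{A0}−C_A)−C_P = 0.4977 mol/dm³; S̃_{P/Q} = 1.153/0.4977 = 2.32.

2.32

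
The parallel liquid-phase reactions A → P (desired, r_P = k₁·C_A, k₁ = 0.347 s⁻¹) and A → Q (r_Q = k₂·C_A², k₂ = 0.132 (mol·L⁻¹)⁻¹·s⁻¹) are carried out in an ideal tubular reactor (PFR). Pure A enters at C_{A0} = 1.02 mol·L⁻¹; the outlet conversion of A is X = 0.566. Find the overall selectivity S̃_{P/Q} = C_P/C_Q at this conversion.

3.64

C_A = C_{A0}(1−X) = 0.4427 mol·L⁻¹.
Along a PFR/batch, dC_P/dC_A = −r_P/(r_P+r_Q) = −k₁/(k₁+k₂·C_A).
Integrating from C_{A0} to C_A: C_P = (0.347/0.132)·ln[(0.347+0.132·1.02)/(0.347+0.132·0.443)] = 2.629·ln(0.4816/0.4054) = 0.4528 mol·L⁻¹.
C_Q = (C_{A0}−C_A)−C_P = 0.1245 mol·L⁻¹; S̃_{P/Q} = 0.4528/0.1245 = 3.64.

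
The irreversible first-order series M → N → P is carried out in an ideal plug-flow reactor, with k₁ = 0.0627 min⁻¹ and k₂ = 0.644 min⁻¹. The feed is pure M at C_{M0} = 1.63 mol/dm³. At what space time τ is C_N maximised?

4.01 min

Setting dC_N/dτ = 0 gives τ_opt = ln(k₂/k₁)/(k₂−k₁).
= ln(0.644/0.0627)/(0.644−0.0627) = ln(10.27)/0.5813 = 2.329/0.5813 = 4.01 min.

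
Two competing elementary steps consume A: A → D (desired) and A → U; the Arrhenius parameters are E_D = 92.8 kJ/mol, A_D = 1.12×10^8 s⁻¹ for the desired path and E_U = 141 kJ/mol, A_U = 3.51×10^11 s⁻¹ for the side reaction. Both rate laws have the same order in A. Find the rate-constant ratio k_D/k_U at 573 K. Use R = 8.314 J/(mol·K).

With equal orders, S_{D/U} = k_D/k_U = (A_D/A_U)·exp[(E_U−E_D)/(RT)].
(E_U−E_D)/(RT) = (141−92.8)×10³/(8.314×573) = 48200/4764 = 10.12.
k_D/k_U = (1.12×10^8/3.51×10^11)·exp(10.12) = 3.191×10^-4 × 24778 = 7.91.

7.91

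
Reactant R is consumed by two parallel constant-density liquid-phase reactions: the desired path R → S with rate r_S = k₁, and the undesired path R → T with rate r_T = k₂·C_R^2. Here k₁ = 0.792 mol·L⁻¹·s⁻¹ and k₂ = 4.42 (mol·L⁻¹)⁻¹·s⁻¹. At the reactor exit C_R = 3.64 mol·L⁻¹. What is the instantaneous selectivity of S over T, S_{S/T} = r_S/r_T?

0.0135

S_{S/T} = r_S/r_T = (k₁)/(k₂·C_R^2) = (k₁/k₂)·C_R^-2.
= (0.792) / (4.42×3.640^2) = 0.7920/58.56 = 0.0135.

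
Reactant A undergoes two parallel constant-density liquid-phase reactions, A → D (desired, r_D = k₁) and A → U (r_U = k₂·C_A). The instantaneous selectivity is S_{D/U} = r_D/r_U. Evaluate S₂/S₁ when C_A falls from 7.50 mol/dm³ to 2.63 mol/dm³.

2.85

S_{D/U} = (k₁/k₂)·C_A⁻¹, so S₂/S₁ = (C_{A,2}/C_{A,1})⁻¹.
= 7.50/2.63 = 2.85.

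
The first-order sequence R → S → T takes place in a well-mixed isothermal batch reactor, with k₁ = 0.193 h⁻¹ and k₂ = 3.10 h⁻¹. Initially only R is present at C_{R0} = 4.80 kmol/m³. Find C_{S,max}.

At the optimum, C_{S,max}/C_{R0} = (k₁/k₂)^[k₂/(k₂−k₁)].
= (0.193/3.10)^(3.10/(3.10−0.193)) = (0.06226)^(1.066) = 0.05178.
C_{S,max} = 0.05178×4.80 = 0.249 kmol/m³.

0.249 kmol/m³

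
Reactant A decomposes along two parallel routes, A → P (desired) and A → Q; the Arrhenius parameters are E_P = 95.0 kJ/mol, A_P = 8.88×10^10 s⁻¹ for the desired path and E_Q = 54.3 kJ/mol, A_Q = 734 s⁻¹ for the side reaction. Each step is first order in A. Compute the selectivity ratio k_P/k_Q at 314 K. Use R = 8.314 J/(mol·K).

k_P/k_Q = (A_P/A_Q)·exp[−(E_P−E_Q)/(RT)] = (A_P/A_Q)·exp[(E_Q−E_P)/(RT)].
(E_Q−E_P)/(RT) = (54.3−95.0)×10³/(8.314×314) = -40700/2611 = -15.59.
k_P/k_Q = (8.88×10^10/734)·exp(-15.59) = 1.210×10^8 × 1.695×10^-7 = 20.5.
Since E_P > E_Q, raising the temperature improves selectivity toward P.

20.5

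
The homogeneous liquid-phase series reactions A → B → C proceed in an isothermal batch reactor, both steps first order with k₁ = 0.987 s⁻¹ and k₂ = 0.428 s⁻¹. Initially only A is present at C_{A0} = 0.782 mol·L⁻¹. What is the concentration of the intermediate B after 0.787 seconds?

0.351 mol·L⁻¹

The intermediate concentration in a first-order A→B→C sequence is C_B = k₁C_{A0}(e^(−k₁t) − e^(−k₂t))/(k₂−k₁).
e^(−k₁t) = e^(−0.987×0.787) = e^(−0.7768) = 0.4599; e^(−k₂t) = e^(−0.3368) = 0.7140.
C_B = 0.987×0.782/(0.428−0.987) × (0.4599−0.7140) = (-1.381)×(-0.2541) = 0.3509 mol·L⁻¹.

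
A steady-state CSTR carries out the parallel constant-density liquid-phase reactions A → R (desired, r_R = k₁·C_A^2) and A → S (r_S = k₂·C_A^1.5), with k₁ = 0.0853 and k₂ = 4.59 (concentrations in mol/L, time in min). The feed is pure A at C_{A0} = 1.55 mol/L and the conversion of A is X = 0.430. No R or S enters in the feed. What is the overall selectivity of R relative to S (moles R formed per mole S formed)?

Exit C_A = C_{A0}(1−X) = 1.55×0.570 = 0.8835 mol/L.
A CSTR operates uniformly at the exit composition, giving r_R = 0.06658 and r_S = 3.812 (each k·C_A^n at C_A = 0.8835).
Overall selectivity = C_R/C_S = r_Rτ/(r_Sτ) = r_R/r_S = 0.0175.

0.0175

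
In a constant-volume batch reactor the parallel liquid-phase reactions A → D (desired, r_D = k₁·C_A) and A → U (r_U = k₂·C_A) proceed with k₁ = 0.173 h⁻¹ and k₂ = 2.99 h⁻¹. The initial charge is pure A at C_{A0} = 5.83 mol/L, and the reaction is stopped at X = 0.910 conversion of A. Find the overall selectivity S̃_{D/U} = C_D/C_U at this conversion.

C_A = C_{A0}(1−X) = 0.5247 mol/L.
Both paths are first order in A, so the instantaneous fraction to D is constant: dC_D/d(−C_A) = k₁/(k₁+k₂) = 0.05469.
C_D = 0.05469·(C_{A0}−C_A) = 0.05469×5.305 = 0.290 mol/L.
C_U = (C_{A0}−C_A)−C_D = 5.015 mol/L; S̃_{D/U} = 0.2902/5.015 = 0.0579.

0.0579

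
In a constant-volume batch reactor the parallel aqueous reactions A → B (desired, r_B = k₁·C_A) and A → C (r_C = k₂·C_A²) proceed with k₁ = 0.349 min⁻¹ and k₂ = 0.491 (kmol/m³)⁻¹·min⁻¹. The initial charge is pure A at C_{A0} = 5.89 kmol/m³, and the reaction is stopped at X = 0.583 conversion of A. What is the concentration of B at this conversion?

0.522 kmol/m³

C_A = C_{A0}(1−X) = 2.456 kmol/m³.
Along a PFR/batch, dC_B/dC_A = −r_B/(r_B+r_C) = −k₁/(k₁+k₂·C_A).
Integrating from C_{A0} to C_A: C_B = (0.349/0.491)·ln[(0.349+0.491·5.89)/(0.349+0.491·2.46)] = 0.7108·ln(3.241/1.555) = 0.5220 kmol/m³.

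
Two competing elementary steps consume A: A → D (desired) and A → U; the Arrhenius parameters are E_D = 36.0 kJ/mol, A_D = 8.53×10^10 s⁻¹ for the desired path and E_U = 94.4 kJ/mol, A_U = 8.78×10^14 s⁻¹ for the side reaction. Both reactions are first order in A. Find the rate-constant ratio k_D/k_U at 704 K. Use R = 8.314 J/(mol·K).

2.09

k_D/k_U = (A_D/A_U)·exp[−(E_D−E_U)/(RT)] = (A_D/A_U)·exp[(E_U−E_D)/(RT)].
(E_U−E_D)/(RT) = (94.4−36.0)×10³/(8.314×704) = 58400/5853 = 9.978.
k_D/k_U = (8.53×10^10/8.78×10^14)·exp(9.978) = 9.715×10^-5 × 21541 = 2.09.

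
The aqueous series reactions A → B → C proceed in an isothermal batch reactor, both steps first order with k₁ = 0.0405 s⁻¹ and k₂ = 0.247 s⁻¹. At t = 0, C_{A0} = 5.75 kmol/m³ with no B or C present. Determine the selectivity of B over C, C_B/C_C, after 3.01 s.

2.34

Solving the coupled first-order balances gives C_B(t) = [k₁/(k₂−k₁)]·C_{A0}·(e^(−k₁t) − e^(−k₂t)).
e^(−k₁t) = e^(−0.0405×3.01) = e^(−0.1219) = 0.8852; e^(−k₂t) = e^(−0.7435) = 0.4755.
C_B = 0.0405×5.75/(0.247−0.0405) × (0.8852−0.4755) = 1.128×0.4098 = 0.4621 kmol/m³.
C_A = C_{A0}e^(−k₁t) = 5.090 kmol/m³, so C_C = C_{A0}−C_A−C_B = 0.1978 kmol/m³; C_B/C_C = 2.34.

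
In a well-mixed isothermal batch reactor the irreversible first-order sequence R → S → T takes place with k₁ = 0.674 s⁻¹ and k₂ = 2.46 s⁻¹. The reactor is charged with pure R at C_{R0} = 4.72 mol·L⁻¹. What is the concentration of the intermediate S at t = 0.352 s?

For first-order series with pure R initially, C_S(t) = k₁C_{R0}/(k₂−k₁)·(e^(−k₁t) − e^(−k₂t)).
e^(−k₁t) = e^(−0.674×0.352) = e^(−0.2372) = 0.7888; e^(−k₂t) = e^(−0.8659) = 0.4207.
C_S = 0.674×4.72/(2.46−0.674) × (0.7888−0.4207) = 1.781×0.3681 = 0.6557 mol·L⁻¹.

0.656 mol·L⁻¹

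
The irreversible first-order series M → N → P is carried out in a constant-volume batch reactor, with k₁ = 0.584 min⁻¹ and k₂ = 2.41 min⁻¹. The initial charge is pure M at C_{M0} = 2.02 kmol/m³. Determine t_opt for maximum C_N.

The intermediate peaks when r₁ = r₂, i.e. k₁e^(−k₁t) = k₂e^(−k₂t), giving t_opt = ln(k₂/k₁)/(k₂−k₁).
= ln(2.41/0.584)/(2.41−0.584) = ln(4.127)/1.826 = 1.417/1.826 = 0.776 min.

0.776 min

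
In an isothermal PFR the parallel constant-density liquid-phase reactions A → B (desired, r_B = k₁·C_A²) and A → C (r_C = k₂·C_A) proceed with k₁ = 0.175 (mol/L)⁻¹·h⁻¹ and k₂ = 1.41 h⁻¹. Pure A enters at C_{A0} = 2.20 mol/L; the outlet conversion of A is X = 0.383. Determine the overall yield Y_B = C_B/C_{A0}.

0.0691

C_A = C_{A0}(1−X) = 1.357 mol/L.
Along a PFR/batch, dC_C/dC_A = −r_C/(r_B+r_C) = −k₂/(k₂+k₁·C_A).
Integrating from C_{A0} to C_A: C_C = (1.41/0.175)·ln[(1.41+0.175·2.20)/(1.41+0.175·1.36)] = 8.057·ln(1.795/1.648) = 0.6906 mol/L.
Then C_B = (C_{A0}−C_A) − C_C = 0.8426 − 0.6906 = 0.1520 mol/L.
Y_B = C_B/C_{A0} = 0.1520/2.20 = 0.0691.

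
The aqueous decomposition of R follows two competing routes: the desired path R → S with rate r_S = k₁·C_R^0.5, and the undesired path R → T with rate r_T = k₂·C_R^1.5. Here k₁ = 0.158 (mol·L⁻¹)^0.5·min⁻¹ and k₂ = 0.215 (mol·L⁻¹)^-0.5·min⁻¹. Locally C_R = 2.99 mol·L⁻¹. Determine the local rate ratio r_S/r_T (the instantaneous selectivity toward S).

0.246

S_{S/T} = r_S/r_T = (k₁·C_R^0.5)/(k₂·C_R^1.5) = (k₁/k₂)·C_R⁻¹.
= (0.158×2.990^0.5) / (0.215×2.990^1.5) = 0.2732/1.112 = 0.246.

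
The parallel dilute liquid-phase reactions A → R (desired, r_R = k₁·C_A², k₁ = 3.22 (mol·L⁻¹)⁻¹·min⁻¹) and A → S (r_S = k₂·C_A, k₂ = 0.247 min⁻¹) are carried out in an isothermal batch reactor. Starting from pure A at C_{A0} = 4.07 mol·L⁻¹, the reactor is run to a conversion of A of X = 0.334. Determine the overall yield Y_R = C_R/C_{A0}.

C_A = C_{A0}(1−X) = 2.711 mol·L⁻¹.
Along a PFR/batch, dC_S/dC_A = −r_S/(r_R+r_S) = −k₂/(k₂+k₁·C_A).
Integrating from C_{A0} to C_A: C_S = (0.247/3.22)·ln[(0.247+3.22·4.07)/(0.247+3.22·2.71)] = 0.07671·ln(13.35/8.975) = 0.03047 mol·L⁻¹.
Then C_R = (C_{A0}−C_A) − C_S = 1.359 − 0.03047 = 1.329 mol·L⁻¹.
Y_R = C_R/C_{A0} = 1.329/4.07 = 0.327.

0.327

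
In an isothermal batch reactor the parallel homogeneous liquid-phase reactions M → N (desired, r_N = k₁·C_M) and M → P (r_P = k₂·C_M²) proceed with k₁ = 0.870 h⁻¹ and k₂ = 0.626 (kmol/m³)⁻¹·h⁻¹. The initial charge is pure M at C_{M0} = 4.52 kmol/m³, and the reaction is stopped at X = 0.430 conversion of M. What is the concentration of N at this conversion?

C_M = C_{M0}(1−X) = 2.576 kmol/m³.
Along a PFR/batch, dC_N/dC_M = −r_N/(r_N+r_P) = −k₁/(k₁+k₂·C_M).
Integrating from C_{M0} to C_M: C_N = (0.870/0.626)·ln[(0.870+0.626·4.52)/(0.870+0.626·2.58)] = 1.390·ln(3.700/2.483) = 0.5543 kmol/m³.

0.554 kmol/m³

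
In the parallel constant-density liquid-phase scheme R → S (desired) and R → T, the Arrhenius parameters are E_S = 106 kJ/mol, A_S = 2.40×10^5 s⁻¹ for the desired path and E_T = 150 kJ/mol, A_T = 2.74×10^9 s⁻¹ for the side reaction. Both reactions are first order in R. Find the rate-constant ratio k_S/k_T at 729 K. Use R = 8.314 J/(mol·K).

With equal orders, S_{S/T} = k_S/k_T = (A_S/A_T)·exp[(E_T−E_S)/(RT)].
(E_T−E_S)/(RT) = (150−106)×10³/(8.314×729) = 44000/6061 = 7.260.
k_S/k_T = (2.40×10^5/2.74×10^9)·exp(7.260) = 8.759×10^-5 × 1422 = 0.125.

0.125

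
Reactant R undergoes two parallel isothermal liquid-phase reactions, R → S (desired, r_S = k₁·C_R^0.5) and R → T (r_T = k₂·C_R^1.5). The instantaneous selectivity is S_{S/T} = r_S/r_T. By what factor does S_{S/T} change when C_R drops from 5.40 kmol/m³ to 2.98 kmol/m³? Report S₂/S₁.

S_{S/T} = (k₁/k₂)·C_R⁻¹, so S₂/S₁ = (C_{R,2}/C_{R,1})⁻¹.
= 5.40/2.98 = 1.81.
Selectivity toward S rises as C_R falls — low-concentration operation is favoured.

1.81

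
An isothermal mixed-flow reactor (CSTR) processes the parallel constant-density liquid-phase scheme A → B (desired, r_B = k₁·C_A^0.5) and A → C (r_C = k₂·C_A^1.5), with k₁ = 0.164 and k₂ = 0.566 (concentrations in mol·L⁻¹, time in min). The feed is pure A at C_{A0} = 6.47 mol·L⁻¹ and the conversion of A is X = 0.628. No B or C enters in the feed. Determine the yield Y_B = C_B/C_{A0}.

0.0675

Exit C_A = C_{A0}(1−X) = 6.47×0.372 = 2.407 mol·L⁻¹.
A CSTR operates uniformly at the exit composition, giving r_B = 0.2544 and r_C = 2.113 (each k·C_A^n at C_A = 2.407).
Fraction of consumed A going to B: r_B/(r_B+r_C) = 0.1075.
C_B = 0.1075·C_{A0}·X = 0.1075×6.47×0.628 = 0.437 mol·L⁻¹; Y_B = C_B/C_{A0} = 0.0675.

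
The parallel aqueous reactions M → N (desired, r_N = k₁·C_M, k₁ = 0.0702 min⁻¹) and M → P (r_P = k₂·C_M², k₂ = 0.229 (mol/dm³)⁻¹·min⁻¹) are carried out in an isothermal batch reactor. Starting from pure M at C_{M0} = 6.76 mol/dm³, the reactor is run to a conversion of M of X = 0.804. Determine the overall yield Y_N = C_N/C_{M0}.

0.0665

C_M = C_{M0}(1−X) = 1.325 mol/dm³.
Along a PFR/batch, dC_N/dC_M = −r_N/(r_N+r_P) = −k₁/(k₁+k₂·C_M).
Integrating from C_{M0} to C_M: C_N = (0.0702/0.229)·ln[(0.0702+0.229·6.76)/(0.0702+0.229·1.32)] = 0.3066·ln(1.618/0.3736) = 0.4494 mol/dm³.
Y_N = C_N/C_{M0} = 0.4494/6.76 = 0.0665.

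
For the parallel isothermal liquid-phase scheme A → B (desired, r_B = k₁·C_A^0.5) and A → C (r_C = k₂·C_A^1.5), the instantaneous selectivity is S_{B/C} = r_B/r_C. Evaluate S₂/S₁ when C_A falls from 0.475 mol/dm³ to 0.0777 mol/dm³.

S_{B/C} = (k₁/k₂)·C_A⁻¹, so S₂/S₁ = (C_{A,2}/C_{A,1})⁻¹.
= 0.475/0.0777 = 6.11.
Selectivity toward B rises as C_A falls — low-concentration operation is favoured.

6.11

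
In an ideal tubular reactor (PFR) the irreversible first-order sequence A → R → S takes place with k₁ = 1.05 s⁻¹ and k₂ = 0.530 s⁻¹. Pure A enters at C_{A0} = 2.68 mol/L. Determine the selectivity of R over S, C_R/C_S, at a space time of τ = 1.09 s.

2.56

Solving the coupled first-order balances gives C_R(τ) = [k₁/(k₂−k₁)]·C_{A0}·(e^(−k₁τ) − e^(−k₂τ)).
e^(−k₁τ) = e^(−1.05×1.09) = e^(−1.145) = 0.3184; e^(−k₂τ) = e^(−0.5777) = 0.5612.
C_R = 1.05×2.68/(0.530−1.05) × (0.3184−0.5612) = (-5.412)×(-0.2428) = 1.314 mol/L.
C_A = C_{A0}e^(−k₁τ) = 0.8533 mol/L, so C_S = C_{A0}−C_A−C_R = 0.5128 mol/L; C_R/C_S = 2.56.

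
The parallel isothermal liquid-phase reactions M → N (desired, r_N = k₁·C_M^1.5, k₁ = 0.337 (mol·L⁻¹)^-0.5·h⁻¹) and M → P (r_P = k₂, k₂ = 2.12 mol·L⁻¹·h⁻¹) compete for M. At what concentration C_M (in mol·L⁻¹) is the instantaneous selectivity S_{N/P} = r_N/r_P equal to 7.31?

12.8 mol·L⁻¹

S_{N/P} = (k₁/k₂)·C_M^1.5 ⇒ C_M = (S·k₂/k₁)^(1/1.5).
= (7.31×2.12/0.337)^(0.6667) = (45.99)^(0.6667) = 12.8 mol·L⁻¹.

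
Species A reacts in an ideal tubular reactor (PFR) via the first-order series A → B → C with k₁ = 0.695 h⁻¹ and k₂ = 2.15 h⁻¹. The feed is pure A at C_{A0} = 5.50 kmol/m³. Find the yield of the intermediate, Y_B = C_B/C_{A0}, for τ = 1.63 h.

For first-order series with pure A initially, C_B(τ) = k₁C_{A0}/(k₂−k₁)·(e^(−k₁τ) − e^(−k₂τ)).
e^(−k₁τ) = e^(−0.695×1.63) = e^(−1.133) = 0.3221; e^(−k₂τ) = e^(−3.504) = 0.03006.
C_B = 0.695×5.50/(2.15−0.695) × (0.3221−0.03006) = 2.627×0.2921 = 0.7673 kmol/m³.
Y_B = C_B/C_{A0} = 0.7673/5.50 = 0.140.

0.140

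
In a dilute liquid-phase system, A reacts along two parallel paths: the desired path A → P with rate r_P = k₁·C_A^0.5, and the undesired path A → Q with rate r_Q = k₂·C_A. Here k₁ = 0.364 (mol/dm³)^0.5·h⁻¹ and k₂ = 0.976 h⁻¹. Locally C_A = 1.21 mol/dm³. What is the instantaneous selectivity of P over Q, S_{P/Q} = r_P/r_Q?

S_{P/Q} = r_P/r_Q = (k₁·C_A^0.5)/(k₂·C_A) = (k₁/k₂)·C_A^-0.5.
= (0.364×1.210^0.5) / (0.976×1.210) = 0.4004/1.181 = 0.339.
The undesired path is higher order in A, so low C_A (CSTR or dilute feed) favours P.

0.339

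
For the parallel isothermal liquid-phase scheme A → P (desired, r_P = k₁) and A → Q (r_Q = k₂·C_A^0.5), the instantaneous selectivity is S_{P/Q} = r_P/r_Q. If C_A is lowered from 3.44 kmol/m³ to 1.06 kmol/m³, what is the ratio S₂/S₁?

S_{P/Q} = (k₁/k₂)·C_A^-0.5, so S₂/S₁ = (C_{A,2}/C_{A,1})^-0.5.
= (1.06/3.44)^(-0.5) = (0.3081)^(-0.5) = 1.80.

1.80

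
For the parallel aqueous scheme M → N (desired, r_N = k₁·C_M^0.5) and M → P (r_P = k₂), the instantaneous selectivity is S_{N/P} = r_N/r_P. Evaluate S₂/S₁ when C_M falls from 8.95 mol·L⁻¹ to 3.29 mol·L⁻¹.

0.606

S_{N/P} = (k₁/k₂)·C_M^0.5, so S₂/S₁ = (C_{M,2}/C_{M,1})^0.5.
= (3.29/8.95)^0.5 = (0.3676)^0.5 = 0.606.
Selectivity toward N falls as C_M falls — high-concentration operation is favoured.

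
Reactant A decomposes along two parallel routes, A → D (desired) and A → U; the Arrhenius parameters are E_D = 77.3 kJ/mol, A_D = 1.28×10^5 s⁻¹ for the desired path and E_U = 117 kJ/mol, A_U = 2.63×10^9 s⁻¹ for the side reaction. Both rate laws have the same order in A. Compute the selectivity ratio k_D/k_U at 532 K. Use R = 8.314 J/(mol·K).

0.385

With equal orders, S_{D/U} = k_D/k_U = (A_D/A_U)·exp[(E_U−E_D)/(RT)].
(E_U−E_D)/(RT) = (117−77.3)×10³/(8.314×532) = 39700/4423 = 8.976.
k_D/k_U = (1.28×10^5/2.63×10^9)·exp(8.976) = 4.867×10^-5 × 7909 = 0.385.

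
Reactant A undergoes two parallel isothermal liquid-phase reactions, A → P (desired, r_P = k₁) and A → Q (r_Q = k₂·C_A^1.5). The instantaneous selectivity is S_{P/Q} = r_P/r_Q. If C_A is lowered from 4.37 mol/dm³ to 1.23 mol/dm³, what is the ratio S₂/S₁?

S_{P/Q} = (k₁/k₂)·C_A^-1.5, so S₂/S₁ = (C_{A,2}/C_{A,1})^-1.5.
= (1.23/4.37)^(-1.5) = (0.2815)^(-1.5) = 6.70.

6.70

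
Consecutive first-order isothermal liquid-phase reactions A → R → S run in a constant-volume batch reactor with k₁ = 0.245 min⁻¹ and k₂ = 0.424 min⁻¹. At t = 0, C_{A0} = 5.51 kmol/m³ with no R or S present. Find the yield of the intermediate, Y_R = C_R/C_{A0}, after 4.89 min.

Solving the coupled first-order balances gives C_R(t) = [k₁/(k₂−k₁)]·C_{A0}·(e^(−k₁t) − e^(−k₂t)).
e^(−k₁t) = e^(−0.245×4.89) = e^(−1.198) = 0.3018; e^(−k₂t) = e^(−2.073) = 0.1258.
C_R = 0.245×5.51/(0.424−0.245) × (0.3018−0.1258) = 7.542×0.1760 = 1.327 kmol/m³.
Y_R = C_R/C_{A0} = 1.327/5.51 = 0.241.

0.241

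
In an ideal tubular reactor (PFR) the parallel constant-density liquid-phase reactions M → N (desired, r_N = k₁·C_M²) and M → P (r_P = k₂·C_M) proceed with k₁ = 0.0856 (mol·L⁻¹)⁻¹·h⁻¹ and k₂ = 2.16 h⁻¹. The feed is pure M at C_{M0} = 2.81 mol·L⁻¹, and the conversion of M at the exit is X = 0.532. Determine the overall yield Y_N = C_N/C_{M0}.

C_M = C_{M0}(1−X) = 1.315 mol·L⁻¹.
Along a PFR/batch, dC_P/dC_M = −r_P/(r_N+r_P) = −k₂/(k₂+k₁·C_M).
Integrating from C_{M0} to C_M: C_P = (2.16/0.0856)·ln[(2.16+0.0856·2.81)/(2.16+0.0856·1.32)] = 25.23·ln(2.401/2.273) = 1.382 mol·L⁻¹.
Then C_N = (C_{M0}−C_M) − C_P = 1.495 − 1.382 = 0.1126 mol·L⁻¹.
Y_N = C_N/C_{M0} = 0.1126/2.81 = 0.0401.

0.0401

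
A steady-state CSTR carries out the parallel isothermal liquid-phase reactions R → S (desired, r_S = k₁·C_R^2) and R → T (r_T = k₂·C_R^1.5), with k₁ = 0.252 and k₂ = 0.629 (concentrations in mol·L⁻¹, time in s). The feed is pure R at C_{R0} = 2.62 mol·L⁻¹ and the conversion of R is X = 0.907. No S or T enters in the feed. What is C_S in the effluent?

Exit C_R = C_{R0}(1−X) = 2.62×0.0930 = 0.2437 mol·L⁻¹.
A CSTR operates uniformly at the exit composition, giving r_S = 0.01496 and r_T = 0.07565 (each k·C_R^n at C_R = 0.2437).
Fraction of consumed R going to S: r_S/(r_S+r_T) = 0.1651.
C_S = 0.1651·C_{R0}·X = 0.1651×2.62×0.907 = 0.392 mol·L⁻¹.

0.392 mol·L⁻¹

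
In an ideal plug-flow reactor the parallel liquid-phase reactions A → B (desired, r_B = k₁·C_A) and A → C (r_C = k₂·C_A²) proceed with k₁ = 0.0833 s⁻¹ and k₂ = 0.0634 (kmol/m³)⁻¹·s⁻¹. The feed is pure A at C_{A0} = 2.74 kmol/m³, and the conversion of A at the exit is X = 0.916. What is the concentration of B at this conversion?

C_A = C_{A0}(1−X) = 0.2302 kmol/m³.
Along a PFR/batch, dC_B/dC_A = −r_B/(r_B+r_C) = −k₁/(k₁+k₂·C_A).
Integrating from C_{A0} to C_A: C_B = (0.0833/0.0634)·ln[(0.0833+0.0634·2.74)/(0.0833+0.0634·0.230)] = 1.314·ln(0.2570/0.09789) = 1.268 kmol/m³.

1.27 kmol/m³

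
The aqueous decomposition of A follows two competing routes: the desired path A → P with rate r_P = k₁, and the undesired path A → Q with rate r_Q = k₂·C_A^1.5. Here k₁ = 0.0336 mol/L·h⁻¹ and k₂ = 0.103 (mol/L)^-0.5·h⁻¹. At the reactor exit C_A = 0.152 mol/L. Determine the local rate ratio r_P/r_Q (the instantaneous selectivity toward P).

S_{P/Q} = r_P/r_Q = (k₁)/(k₂·C_A^1.5) = (k₁/k₂)·C_A^-1.5.
= (0.0336) / (0.103×0.1520^1.5) = 0.03360/0.006104 = 5.50.
The undesired path is higher order in A, so low C_A (CSTR or dilute feed) favours P.

5.50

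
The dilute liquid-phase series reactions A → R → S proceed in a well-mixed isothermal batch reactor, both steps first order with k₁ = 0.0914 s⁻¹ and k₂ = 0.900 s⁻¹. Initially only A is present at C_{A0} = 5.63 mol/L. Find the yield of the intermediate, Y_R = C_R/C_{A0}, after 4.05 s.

For first-order series with pure A initially, C_R(t) = k₁C_{A0}/(k₂−k₁)·(e^(−k₁t) − e^(−k₂t)).
e^(−k₁t) = e^(−0.0914×4.05) = e^(−0.3702) = 0.6906; e^(−k₂t) = e^(−3.645) = 0.02612.
C_R = 0.0914×5.63/(0.900−0.0914) × (0.6906−0.02612) = 0.6364×0.6645 = 0.4229 mol/L.
Y_R = C_R/C_{A0} = 0.4229/5.63 = 0.0751.

0.0751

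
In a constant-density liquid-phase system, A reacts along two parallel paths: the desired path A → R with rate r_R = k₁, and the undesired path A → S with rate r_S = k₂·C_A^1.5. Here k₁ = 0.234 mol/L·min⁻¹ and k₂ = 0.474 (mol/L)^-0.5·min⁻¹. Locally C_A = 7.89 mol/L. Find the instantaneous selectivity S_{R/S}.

0.0223

S_{R/S} = r_R/r_S = (k₁)/(k₂·C_A^1.5) = (k₁/k₂)·C_A^-1.5.
= (0.234) / (0.474×7.890^1.5) = 0.2340/10.50 = 0.0223.
The undesired path is higher order in A, so low C_A (CSTR or dilute feed) favours R.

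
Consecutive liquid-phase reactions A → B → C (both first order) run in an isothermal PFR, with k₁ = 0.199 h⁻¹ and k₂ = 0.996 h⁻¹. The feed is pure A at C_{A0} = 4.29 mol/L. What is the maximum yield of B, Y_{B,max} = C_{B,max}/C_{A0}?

0.134

For a first-order series the maximum intermediate yield is C_{B,max}/C_{A0} = (k₁/k₂)^[k₂/(k₂−k₁)].
= (0.199/0.996)^(0.996/(0.996−0.199)) = (0.1998)^(1.250) = 0.1336.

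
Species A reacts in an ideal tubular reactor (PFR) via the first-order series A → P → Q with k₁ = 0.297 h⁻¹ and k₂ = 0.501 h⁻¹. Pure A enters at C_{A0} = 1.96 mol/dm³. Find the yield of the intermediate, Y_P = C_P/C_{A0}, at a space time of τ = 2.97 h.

0.274

The intermediate concentration in a first-order A→B→C sequence is C_P = k₁C_{A0}(e^(−k₁τ) − e^(−k₂τ))/(k₂−k₁).
e^(−k₁τ) = e^(−0.297×2.97) = e^(−0.8821) = 0.4139; e^(−k₂τ) = e^(−1.488) = 0.2258.
C_P = 0.297×1.96/(0.501−0.297) × (0.4139−0.2258) = 2.854×0.1881 = 0.5367 mol/dm³.
Y_P = C_P/C_{A0} = 0.5367/1.96 = 0.274.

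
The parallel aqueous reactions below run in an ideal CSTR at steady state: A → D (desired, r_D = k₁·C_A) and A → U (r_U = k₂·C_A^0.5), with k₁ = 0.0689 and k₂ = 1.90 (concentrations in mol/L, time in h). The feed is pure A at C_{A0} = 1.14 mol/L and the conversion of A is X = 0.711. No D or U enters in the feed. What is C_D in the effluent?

Exit C_A = C_{A0}(1−X) = 1.14×0.289 = 0.3295 mol/L.
A CSTR operates uniformly at the exit composition, giving r_D = 0.02270 and r_U = 1.091 (each k·C_A^n at C_A = 0.3295).
Fraction of consumed A going to D: r_D/(r_D+r_U) = 0.02039.
C_D = 0.02039·C_{A0}·X = 0.02039×1.14×0.711 = 0.0165 mol/L.

0.0165 mol/L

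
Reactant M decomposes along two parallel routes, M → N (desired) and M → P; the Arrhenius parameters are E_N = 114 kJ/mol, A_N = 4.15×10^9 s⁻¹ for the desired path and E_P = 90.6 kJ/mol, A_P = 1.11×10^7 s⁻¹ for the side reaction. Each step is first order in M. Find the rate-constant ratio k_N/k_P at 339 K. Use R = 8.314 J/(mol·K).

Since both paths have the same order in M, the concentration cancels and S_{N/P} = k_N/k_P = (A_N/A_P)·exp[(E_P−E_N)/(RT)].
(E_P−E_N)/(RT) = (90.6−114)×10³/(8.314×339) = -23400/2818 = -8.302.
k_N/k_P = (4.15×10^9/1.11×10^7)·exp(-8.302) = 373.9 × 2.479×10^-4 = 0.0927.
Since E_N > E_P, raising the temperature improves selectivity toward N.

0.0927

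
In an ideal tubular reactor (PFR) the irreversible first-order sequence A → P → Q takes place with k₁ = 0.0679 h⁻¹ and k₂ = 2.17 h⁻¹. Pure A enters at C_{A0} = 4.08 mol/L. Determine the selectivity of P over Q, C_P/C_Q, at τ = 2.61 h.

The intermediate concentration in a first-order A→B→C sequence is C_P = k₁C_{A0}(e^(−k₁τ) − e^(−k₂τ))/(k₂−k₁).
e^(−k₁τ) = e^(−0.0679×2.61) = e^(−0.1772) = 0.8376; e^(−k₂τ) = e^(−5.664) = 0.003470.
C_P = 0.0679×4.08/(2.17−0.0679) × (0.8376−0.003470) = 0.1318×0.8341 = 0.1099 mol/L.
C_A = C_{A0}e^(−k₁τ) = 3.417 mol/L, so C_Q = C_{A0}−C_A−C_P = 0.5527 mol/L; C_P/C_Q = 0.199.

0.199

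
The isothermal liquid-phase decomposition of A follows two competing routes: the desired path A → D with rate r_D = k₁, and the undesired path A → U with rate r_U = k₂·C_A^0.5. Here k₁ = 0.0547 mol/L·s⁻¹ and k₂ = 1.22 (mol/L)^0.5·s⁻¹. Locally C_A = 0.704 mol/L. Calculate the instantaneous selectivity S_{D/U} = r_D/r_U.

S_{D/U} = r_D/r_U = (k₁)/(k₂·C_A^0.5) = (k₁/k₂)·C_A^-0.5.
= (0.0547) / (1.22×0.7040^0.5) = 0.05470/1.024 = 0.0534.

0.0534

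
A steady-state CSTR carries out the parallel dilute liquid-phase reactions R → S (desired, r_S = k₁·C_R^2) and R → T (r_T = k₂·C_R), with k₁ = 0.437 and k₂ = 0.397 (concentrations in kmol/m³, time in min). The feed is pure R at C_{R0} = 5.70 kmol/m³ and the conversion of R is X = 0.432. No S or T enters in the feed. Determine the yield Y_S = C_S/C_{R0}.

0.337

Exit C_R = C_{R0}(1−X) = 5.70×0.568 = 3.238 kmol/m³.
Rates in a CSTR are evaluated at the outlet concentration: r_S = 0.437×3.238^2 = 4.581, r_T = 0.397×3.238 = 1.285.
Fraction of consumed R going to S: r_S/(r_S+r_T) = 0.7809.
C_S = 0.7809·C_{R0}·X = 0.7809×5.70×0.432 = 1.92 kmol/m³; Y_S = C_S/C_{R0} = 0.337.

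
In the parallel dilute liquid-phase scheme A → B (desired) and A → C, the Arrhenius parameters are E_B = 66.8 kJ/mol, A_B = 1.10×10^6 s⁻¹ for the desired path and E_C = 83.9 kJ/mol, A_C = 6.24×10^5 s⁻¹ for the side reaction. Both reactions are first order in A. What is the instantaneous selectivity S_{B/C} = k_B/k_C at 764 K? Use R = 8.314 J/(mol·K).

With equal orders, S_{B/C} = k_B/k_C = (A_B/A_C)·exp[(E_C−E_B)/(RT)].
(E_C−E_B)/(RT) = (83.9−66.8)×10³/(8.314×764) = 17100/6352 = 2.692.
k_B/k_C = (1.10×10^6/6.24×10^5)·exp(2.692) = 1.763 × 14.76 = 26.0.

26.0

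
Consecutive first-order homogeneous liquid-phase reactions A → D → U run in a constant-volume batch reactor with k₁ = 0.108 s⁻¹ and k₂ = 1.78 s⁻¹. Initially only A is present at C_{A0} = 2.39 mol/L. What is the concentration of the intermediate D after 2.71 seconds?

0.114 mol/L

The intermediate concentration in a first-order A→B→C sequence is C_D = k₁C_{A0}(e^(−k₁t) − e^(−k₂t))/(k₂−k₁).
e^(−k₁t) = e^(−0.108×2.71) = e^(−0.2927) = 0.7463; e^(−k₂t) = e^(−4.824) = 0.008036.
C_D = 0.108×2.39/(1.78−0.108) × (0.7463−0.008036) = 0.1544×0.7382 = 0.1140 mol/L.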